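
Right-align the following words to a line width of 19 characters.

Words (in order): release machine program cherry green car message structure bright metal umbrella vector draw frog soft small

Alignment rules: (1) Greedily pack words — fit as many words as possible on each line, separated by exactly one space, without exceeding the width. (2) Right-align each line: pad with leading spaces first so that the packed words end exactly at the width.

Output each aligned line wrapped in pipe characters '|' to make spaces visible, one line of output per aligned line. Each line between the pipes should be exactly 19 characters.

Line 1: ['release', 'machine'] (min_width=15, slack=4)
Line 2: ['program', 'cherry'] (min_width=14, slack=5)
Line 3: ['green', 'car', 'message'] (min_width=17, slack=2)
Line 4: ['structure', 'bright'] (min_width=16, slack=3)
Line 5: ['metal', 'umbrella'] (min_width=14, slack=5)
Line 6: ['vector', 'draw', 'frog'] (min_width=16, slack=3)
Line 7: ['soft', 'small'] (min_width=10, slack=9)

Answer: |    release machine|
|     program cherry|
|  green car message|
|   structure bright|
|     metal umbrella|
|   vector draw frog|
|         soft small|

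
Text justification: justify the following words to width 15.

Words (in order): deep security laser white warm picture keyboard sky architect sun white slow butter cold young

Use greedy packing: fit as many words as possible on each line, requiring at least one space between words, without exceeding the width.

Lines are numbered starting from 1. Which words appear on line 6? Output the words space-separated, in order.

Answer: white slow

Derivation:
Line 1: ['deep', 'security'] (min_width=13, slack=2)
Line 2: ['laser', 'white'] (min_width=11, slack=4)
Line 3: ['warm', 'picture'] (min_width=12, slack=3)
Line 4: ['keyboard', 'sky'] (min_width=12, slack=3)
Line 5: ['architect', 'sun'] (min_width=13, slack=2)
Line 6: ['white', 'slow'] (min_width=10, slack=5)
Line 7: ['butter', 'cold'] (min_width=11, slack=4)
Line 8: ['young'] (min_width=5, slack=10)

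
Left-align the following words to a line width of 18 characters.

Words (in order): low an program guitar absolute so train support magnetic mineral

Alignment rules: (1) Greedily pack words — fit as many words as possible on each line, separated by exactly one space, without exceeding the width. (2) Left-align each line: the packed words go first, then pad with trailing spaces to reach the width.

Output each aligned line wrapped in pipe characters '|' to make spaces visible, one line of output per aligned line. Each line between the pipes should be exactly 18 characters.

Answer: |low an program    |
|guitar absolute so|
|train support     |
|magnetic mineral  |

Derivation:
Line 1: ['low', 'an', 'program'] (min_width=14, slack=4)
Line 2: ['guitar', 'absolute', 'so'] (min_width=18, slack=0)
Line 3: ['train', 'support'] (min_width=13, slack=5)
Line 4: ['magnetic', 'mineral'] (min_width=16, slack=2)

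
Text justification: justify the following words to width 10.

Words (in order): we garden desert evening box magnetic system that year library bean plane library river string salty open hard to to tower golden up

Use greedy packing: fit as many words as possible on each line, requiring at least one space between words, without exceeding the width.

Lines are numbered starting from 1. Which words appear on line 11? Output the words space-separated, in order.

Line 1: ['we', 'garden'] (min_width=9, slack=1)
Line 2: ['desert'] (min_width=6, slack=4)
Line 3: ['evening'] (min_width=7, slack=3)
Line 4: ['box'] (min_width=3, slack=7)
Line 5: ['magnetic'] (min_width=8, slack=2)
Line 6: ['system'] (min_width=6, slack=4)
Line 7: ['that', 'year'] (min_width=9, slack=1)
Line 8: ['library'] (min_width=7, slack=3)
Line 9: ['bean', 'plane'] (min_width=10, slack=0)
Line 10: ['library'] (min_width=7, slack=3)
Line 11: ['river'] (min_width=5, slack=5)
Line 12: ['string'] (min_width=6, slack=4)
Line 13: ['salty', 'open'] (min_width=10, slack=0)
Line 14: ['hard', 'to', 'to'] (min_width=10, slack=0)
Line 15: ['tower'] (min_width=5, slack=5)
Line 16: ['golden', 'up'] (min_width=9, slack=1)

Answer: river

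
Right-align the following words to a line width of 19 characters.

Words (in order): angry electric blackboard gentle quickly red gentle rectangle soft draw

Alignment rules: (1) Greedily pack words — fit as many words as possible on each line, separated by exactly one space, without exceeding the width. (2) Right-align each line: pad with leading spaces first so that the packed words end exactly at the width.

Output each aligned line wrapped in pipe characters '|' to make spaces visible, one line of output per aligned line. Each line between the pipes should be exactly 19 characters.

Answer: |     angry electric|
|  blackboard gentle|
| quickly red gentle|
|rectangle soft draw|

Derivation:
Line 1: ['angry', 'electric'] (min_width=14, slack=5)
Line 2: ['blackboard', 'gentle'] (min_width=17, slack=2)
Line 3: ['quickly', 'red', 'gentle'] (min_width=18, slack=1)
Line 4: ['rectangle', 'soft', 'draw'] (min_width=19, slack=0)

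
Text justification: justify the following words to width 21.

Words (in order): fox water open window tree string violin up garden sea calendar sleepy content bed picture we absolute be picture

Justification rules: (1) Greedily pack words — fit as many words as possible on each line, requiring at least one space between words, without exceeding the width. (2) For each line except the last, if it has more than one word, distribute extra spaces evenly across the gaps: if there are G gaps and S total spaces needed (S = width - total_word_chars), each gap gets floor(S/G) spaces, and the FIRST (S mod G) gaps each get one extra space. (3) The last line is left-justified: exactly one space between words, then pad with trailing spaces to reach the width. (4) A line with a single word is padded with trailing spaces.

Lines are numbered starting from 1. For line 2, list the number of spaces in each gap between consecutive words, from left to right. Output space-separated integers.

Line 1: ['fox', 'water', 'open', 'window'] (min_width=21, slack=0)
Line 2: ['tree', 'string', 'violin', 'up'] (min_width=21, slack=0)
Line 3: ['garden', 'sea', 'calendar'] (min_width=19, slack=2)
Line 4: ['sleepy', 'content', 'bed'] (min_width=18, slack=3)
Line 5: ['picture', 'we', 'absolute'] (min_width=19, slack=2)
Line 6: ['be', 'picture'] (min_width=10, slack=11)

Answer: 1 1 1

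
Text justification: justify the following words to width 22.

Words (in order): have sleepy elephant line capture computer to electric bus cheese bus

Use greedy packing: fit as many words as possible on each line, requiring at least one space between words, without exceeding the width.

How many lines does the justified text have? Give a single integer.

Answer: 4

Derivation:
Line 1: ['have', 'sleepy', 'elephant'] (min_width=20, slack=2)
Line 2: ['line', 'capture', 'computer'] (min_width=21, slack=1)
Line 3: ['to', 'electric', 'bus', 'cheese'] (min_width=22, slack=0)
Line 4: ['bus'] (min_width=3, slack=19)
Total lines: 4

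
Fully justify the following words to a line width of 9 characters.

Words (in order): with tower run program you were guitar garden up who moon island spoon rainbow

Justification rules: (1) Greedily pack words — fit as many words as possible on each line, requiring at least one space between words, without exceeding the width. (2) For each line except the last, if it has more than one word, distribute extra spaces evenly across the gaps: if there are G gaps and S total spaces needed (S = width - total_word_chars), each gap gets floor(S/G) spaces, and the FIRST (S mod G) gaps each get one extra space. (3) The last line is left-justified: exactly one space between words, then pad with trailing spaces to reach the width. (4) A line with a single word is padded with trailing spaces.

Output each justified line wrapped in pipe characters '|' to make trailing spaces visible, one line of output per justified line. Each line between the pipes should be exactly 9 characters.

Line 1: ['with'] (min_width=4, slack=5)
Line 2: ['tower', 'run'] (min_width=9, slack=0)
Line 3: ['program'] (min_width=7, slack=2)
Line 4: ['you', 'were'] (min_width=8, slack=1)
Line 5: ['guitar'] (min_width=6, slack=3)
Line 6: ['garden', 'up'] (min_width=9, slack=0)
Line 7: ['who', 'moon'] (min_width=8, slack=1)
Line 8: ['island'] (min_width=6, slack=3)
Line 9: ['spoon'] (min_width=5, slack=4)
Line 10: ['rainbow'] (min_width=7, slack=2)

Answer: |with     |
|tower run|
|program  |
|you  were|
|guitar   |
|garden up|
|who  moon|
|island   |
|spoon    |
|rainbow  |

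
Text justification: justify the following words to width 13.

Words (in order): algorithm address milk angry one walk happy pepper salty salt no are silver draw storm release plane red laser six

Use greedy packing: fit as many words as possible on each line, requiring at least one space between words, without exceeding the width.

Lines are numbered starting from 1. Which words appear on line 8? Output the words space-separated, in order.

Line 1: ['algorithm'] (min_width=9, slack=4)
Line 2: ['address', 'milk'] (min_width=12, slack=1)
Line 3: ['angry', 'one'] (min_width=9, slack=4)
Line 4: ['walk', 'happy'] (min_width=10, slack=3)
Line 5: ['pepper', 'salty'] (min_width=12, slack=1)
Line 6: ['salt', 'no', 'are'] (min_width=11, slack=2)
Line 7: ['silver', 'draw'] (min_width=11, slack=2)
Line 8: ['storm', 'release'] (min_width=13, slack=0)
Line 9: ['plane', 'red'] (min_width=9, slack=4)
Line 10: ['laser', 'six'] (min_width=9, slack=4)

Answer: storm release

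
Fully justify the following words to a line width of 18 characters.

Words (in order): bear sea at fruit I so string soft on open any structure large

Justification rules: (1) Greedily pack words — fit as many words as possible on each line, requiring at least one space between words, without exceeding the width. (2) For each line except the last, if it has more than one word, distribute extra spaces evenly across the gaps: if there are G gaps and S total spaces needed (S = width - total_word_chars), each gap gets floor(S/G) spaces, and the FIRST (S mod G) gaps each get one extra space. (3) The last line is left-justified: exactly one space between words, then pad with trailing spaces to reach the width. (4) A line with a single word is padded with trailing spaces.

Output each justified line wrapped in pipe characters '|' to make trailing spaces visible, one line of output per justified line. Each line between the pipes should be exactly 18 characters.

Answer: |bear  sea at fruit|
|I  so  string soft|
|on     open    any|
|structure large   |

Derivation:
Line 1: ['bear', 'sea', 'at', 'fruit'] (min_width=17, slack=1)
Line 2: ['I', 'so', 'string', 'soft'] (min_width=16, slack=2)
Line 3: ['on', 'open', 'any'] (min_width=11, slack=7)
Line 4: ['structure', 'large'] (min_width=15, slack=3)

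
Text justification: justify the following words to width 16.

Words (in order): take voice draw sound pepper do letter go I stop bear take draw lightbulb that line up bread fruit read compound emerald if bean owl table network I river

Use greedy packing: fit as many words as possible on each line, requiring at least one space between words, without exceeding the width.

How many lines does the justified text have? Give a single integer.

Line 1: ['take', 'voice', 'draw'] (min_width=15, slack=1)
Line 2: ['sound', 'pepper', 'do'] (min_width=15, slack=1)
Line 3: ['letter', 'go', 'I', 'stop'] (min_width=16, slack=0)
Line 4: ['bear', 'take', 'draw'] (min_width=14, slack=2)
Line 5: ['lightbulb', 'that'] (min_width=14, slack=2)
Line 6: ['line', 'up', 'bread'] (min_width=13, slack=3)
Line 7: ['fruit', 'read'] (min_width=10, slack=6)
Line 8: ['compound', 'emerald'] (min_width=16, slack=0)
Line 9: ['if', 'bean', 'owl'] (min_width=11, slack=5)
Line 10: ['table', 'network', 'I'] (min_width=15, slack=1)
Line 11: ['river'] (min_width=5, slack=11)
Total lines: 11

Answer: 11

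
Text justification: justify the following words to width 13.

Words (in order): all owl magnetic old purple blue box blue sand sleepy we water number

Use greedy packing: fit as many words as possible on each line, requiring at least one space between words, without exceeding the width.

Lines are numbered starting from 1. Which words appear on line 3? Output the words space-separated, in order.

Answer: purple blue

Derivation:
Line 1: ['all', 'owl'] (min_width=7, slack=6)
Line 2: ['magnetic', 'old'] (min_width=12, slack=1)
Line 3: ['purple', 'blue'] (min_width=11, slack=2)
Line 4: ['box', 'blue', 'sand'] (min_width=13, slack=0)
Line 5: ['sleepy', 'we'] (min_width=9, slack=4)
Line 6: ['water', 'number'] (min_width=12, slack=1)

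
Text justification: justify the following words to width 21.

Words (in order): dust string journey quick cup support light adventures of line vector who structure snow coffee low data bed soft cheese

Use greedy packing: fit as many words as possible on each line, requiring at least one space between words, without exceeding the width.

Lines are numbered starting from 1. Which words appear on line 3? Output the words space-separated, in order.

Answer: light adventures of

Derivation:
Line 1: ['dust', 'string', 'journey'] (min_width=19, slack=2)
Line 2: ['quick', 'cup', 'support'] (min_width=17, slack=4)
Line 3: ['light', 'adventures', 'of'] (min_width=19, slack=2)
Line 4: ['line', 'vector', 'who'] (min_width=15, slack=6)
Line 5: ['structure', 'snow', 'coffee'] (min_width=21, slack=0)
Line 6: ['low', 'data', 'bed', 'soft'] (min_width=17, slack=4)
Line 7: ['cheese'] (min_width=6, slack=15)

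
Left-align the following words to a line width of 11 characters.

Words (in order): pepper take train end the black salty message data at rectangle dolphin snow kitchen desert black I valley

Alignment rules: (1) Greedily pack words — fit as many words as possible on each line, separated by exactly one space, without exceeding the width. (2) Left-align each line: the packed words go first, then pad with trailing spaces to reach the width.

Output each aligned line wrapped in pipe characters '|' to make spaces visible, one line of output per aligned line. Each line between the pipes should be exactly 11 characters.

Answer: |pepper take|
|train end  |
|the black  |
|salty      |
|message    |
|data at    |
|rectangle  |
|dolphin    |
|snow       |
|kitchen    |
|desert     |
|black I    |
|valley     |

Derivation:
Line 1: ['pepper', 'take'] (min_width=11, slack=0)
Line 2: ['train', 'end'] (min_width=9, slack=2)
Line 3: ['the', 'black'] (min_width=9, slack=2)
Line 4: ['salty'] (min_width=5, slack=6)
Line 5: ['message'] (min_width=7, slack=4)
Line 6: ['data', 'at'] (min_width=7, slack=4)
Line 7: ['rectangle'] (min_width=9, slack=2)
Line 8: ['dolphin'] (min_width=7, slack=4)
Line 9: ['snow'] (min_width=4, slack=7)
Line 10: ['kitchen'] (min_width=7, slack=4)
Line 11: ['desert'] (min_width=6, slack=5)
Line 12: ['black', 'I'] (min_width=7, slack=4)
Line 13: ['valley'] (min_width=6, slack=5)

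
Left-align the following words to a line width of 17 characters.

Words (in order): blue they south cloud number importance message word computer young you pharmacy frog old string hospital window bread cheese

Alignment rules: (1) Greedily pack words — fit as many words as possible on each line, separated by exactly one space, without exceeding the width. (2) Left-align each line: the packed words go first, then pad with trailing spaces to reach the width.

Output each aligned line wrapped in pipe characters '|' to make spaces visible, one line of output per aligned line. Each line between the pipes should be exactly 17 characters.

Line 1: ['blue', 'they', 'south'] (min_width=15, slack=2)
Line 2: ['cloud', 'number'] (min_width=12, slack=5)
Line 3: ['importance'] (min_width=10, slack=7)
Line 4: ['message', 'word'] (min_width=12, slack=5)
Line 5: ['computer', 'young'] (min_width=14, slack=3)
Line 6: ['you', 'pharmacy', 'frog'] (min_width=17, slack=0)
Line 7: ['old', 'string'] (min_width=10, slack=7)
Line 8: ['hospital', 'window'] (min_width=15, slack=2)
Line 9: ['bread', 'cheese'] (min_width=12, slack=5)

Answer: |blue they south  |
|cloud number     |
|importance       |
|message word     |
|computer young   |
|you pharmacy frog|
|old string       |
|hospital window  |
|bread cheese     |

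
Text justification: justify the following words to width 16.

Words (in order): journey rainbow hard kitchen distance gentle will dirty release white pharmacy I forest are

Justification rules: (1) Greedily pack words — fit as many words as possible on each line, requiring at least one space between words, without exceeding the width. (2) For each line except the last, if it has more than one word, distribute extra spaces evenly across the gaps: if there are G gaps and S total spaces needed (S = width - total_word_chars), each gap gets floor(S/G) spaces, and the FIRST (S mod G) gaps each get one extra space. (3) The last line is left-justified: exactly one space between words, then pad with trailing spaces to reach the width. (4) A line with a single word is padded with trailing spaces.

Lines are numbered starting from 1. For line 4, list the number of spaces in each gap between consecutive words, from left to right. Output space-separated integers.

Answer: 7

Derivation:
Line 1: ['journey', 'rainbow'] (min_width=15, slack=1)
Line 2: ['hard', 'kitchen'] (min_width=12, slack=4)
Line 3: ['distance', 'gentle'] (min_width=15, slack=1)
Line 4: ['will', 'dirty'] (min_width=10, slack=6)
Line 5: ['release', 'white'] (min_width=13, slack=3)
Line 6: ['pharmacy', 'I'] (min_width=10, slack=6)
Line 7: ['forest', 'are'] (min_width=10, slack=6)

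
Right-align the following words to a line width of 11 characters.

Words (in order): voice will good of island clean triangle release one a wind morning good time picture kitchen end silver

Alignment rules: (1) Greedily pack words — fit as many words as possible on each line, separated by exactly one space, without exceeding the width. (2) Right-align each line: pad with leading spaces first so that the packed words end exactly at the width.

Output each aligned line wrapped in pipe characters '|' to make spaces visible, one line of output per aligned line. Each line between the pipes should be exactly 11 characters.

Answer: | voice will|
|    good of|
|     island|
|      clean|
|   triangle|
|release one|
|     a wind|
|    morning|
|  good time|
|    picture|
|kitchen end|
|     silver|

Derivation:
Line 1: ['voice', 'will'] (min_width=10, slack=1)
Line 2: ['good', 'of'] (min_width=7, slack=4)
Line 3: ['island'] (min_width=6, slack=5)
Line 4: ['clean'] (min_width=5, slack=6)
Line 5: ['triangle'] (min_width=8, slack=3)
Line 6: ['release', 'one'] (min_width=11, slack=0)
Line 7: ['a', 'wind'] (min_width=6, slack=5)
Line 8: ['morning'] (min_width=7, slack=4)
Line 9: ['good', 'time'] (min_width=9, slack=2)
Line 10: ['picture'] (min_width=7, slack=4)
Line 11: ['kitchen', 'end'] (min_width=11, slack=0)
Line 12: ['silver'] (min_width=6, slack=5)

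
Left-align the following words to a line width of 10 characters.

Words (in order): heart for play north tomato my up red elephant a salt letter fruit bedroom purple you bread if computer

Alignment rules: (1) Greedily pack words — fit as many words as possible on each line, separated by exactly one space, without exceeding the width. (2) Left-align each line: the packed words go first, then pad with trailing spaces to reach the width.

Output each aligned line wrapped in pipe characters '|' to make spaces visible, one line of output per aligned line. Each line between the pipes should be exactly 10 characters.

Answer: |heart for |
|play north|
|tomato my |
|up red    |
|elephant a|
|salt      |
|letter    |
|fruit     |
|bedroom   |
|purple you|
|bread if  |
|computer  |

Derivation:
Line 1: ['heart', 'for'] (min_width=9, slack=1)
Line 2: ['play', 'north'] (min_width=10, slack=0)
Line 3: ['tomato', 'my'] (min_width=9, slack=1)
Line 4: ['up', 'red'] (min_width=6, slack=4)
Line 5: ['elephant', 'a'] (min_width=10, slack=0)
Line 6: ['salt'] (min_width=4, slack=6)
Line 7: ['letter'] (min_width=6, slack=4)
Line 8: ['fruit'] (min_width=5, slack=5)
Line 9: ['bedroom'] (min_width=7, slack=3)
Line 10: ['purple', 'you'] (min_width=10, slack=0)
Line 11: ['bread', 'if'] (min_width=8, slack=2)
Line 12: ['computer'] (min_width=8, slack=2)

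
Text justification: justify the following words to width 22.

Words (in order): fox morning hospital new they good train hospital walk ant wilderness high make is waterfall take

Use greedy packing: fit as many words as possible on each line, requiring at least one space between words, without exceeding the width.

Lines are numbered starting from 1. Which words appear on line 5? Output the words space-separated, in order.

Answer: is waterfall take

Derivation:
Line 1: ['fox', 'morning', 'hospital'] (min_width=20, slack=2)
Line 2: ['new', 'they', 'good', 'train'] (min_width=19, slack=3)
Line 3: ['hospital', 'walk', 'ant'] (min_width=17, slack=5)
Line 4: ['wilderness', 'high', 'make'] (min_width=20, slack=2)
Line 5: ['is', 'waterfall', 'take'] (min_width=17, slack=5)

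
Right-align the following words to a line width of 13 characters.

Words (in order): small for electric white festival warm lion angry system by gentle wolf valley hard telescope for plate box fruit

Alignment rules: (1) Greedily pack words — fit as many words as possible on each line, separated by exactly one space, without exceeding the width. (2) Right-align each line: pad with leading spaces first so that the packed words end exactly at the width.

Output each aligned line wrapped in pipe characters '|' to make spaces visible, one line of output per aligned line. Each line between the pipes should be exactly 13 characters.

Answer: |    small for|
|     electric|
|        white|
|festival warm|
|   lion angry|
|    system by|
|  gentle wolf|
|  valley hard|
|telescope for|
|    plate box|
|        fruit|

Derivation:
Line 1: ['small', 'for'] (min_width=9, slack=4)
Line 2: ['electric'] (min_width=8, slack=5)
Line 3: ['white'] (min_width=5, slack=8)
Line 4: ['festival', 'warm'] (min_width=13, slack=0)
Line 5: ['lion', 'angry'] (min_width=10, slack=3)
Line 6: ['system', 'by'] (min_width=9, slack=4)
Line 7: ['gentle', 'wolf'] (min_width=11, slack=2)
Line 8: ['valley', 'hard'] (min_width=11, slack=2)
Line 9: ['telescope', 'for'] (min_width=13, slack=0)
Line 10: ['plate', 'box'] (min_width=9, slack=4)
Line 11: ['fruit'] (min_width=5, slack=8)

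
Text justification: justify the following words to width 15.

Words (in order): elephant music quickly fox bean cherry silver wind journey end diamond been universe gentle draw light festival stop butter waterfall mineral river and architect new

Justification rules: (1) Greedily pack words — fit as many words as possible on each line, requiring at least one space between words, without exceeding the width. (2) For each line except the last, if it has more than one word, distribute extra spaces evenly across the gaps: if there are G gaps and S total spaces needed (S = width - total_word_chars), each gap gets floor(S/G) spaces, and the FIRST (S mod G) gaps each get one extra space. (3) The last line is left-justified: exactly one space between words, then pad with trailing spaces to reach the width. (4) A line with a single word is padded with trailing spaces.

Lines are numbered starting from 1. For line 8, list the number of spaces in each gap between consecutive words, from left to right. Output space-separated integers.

Line 1: ['elephant', 'music'] (min_width=14, slack=1)
Line 2: ['quickly', 'fox'] (min_width=11, slack=4)
Line 3: ['bean', 'cherry'] (min_width=11, slack=4)
Line 4: ['silver', 'wind'] (min_width=11, slack=4)
Line 5: ['journey', 'end'] (min_width=11, slack=4)
Line 6: ['diamond', 'been'] (min_width=12, slack=3)
Line 7: ['universe', 'gentle'] (min_width=15, slack=0)
Line 8: ['draw', 'light'] (min_width=10, slack=5)
Line 9: ['festival', 'stop'] (min_width=13, slack=2)
Line 10: ['butter'] (min_width=6, slack=9)
Line 11: ['waterfall'] (min_width=9, slack=6)
Line 12: ['mineral', 'river'] (min_width=13, slack=2)
Line 13: ['and', 'architect'] (min_width=13, slack=2)
Line 14: ['new'] (min_width=3, slack=12)

Answer: 6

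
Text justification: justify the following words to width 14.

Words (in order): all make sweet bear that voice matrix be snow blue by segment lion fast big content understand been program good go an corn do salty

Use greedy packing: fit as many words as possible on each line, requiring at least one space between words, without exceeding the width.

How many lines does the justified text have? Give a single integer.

Answer: 11

Derivation:
Line 1: ['all', 'make', 'sweet'] (min_width=14, slack=0)
Line 2: ['bear', 'that'] (min_width=9, slack=5)
Line 3: ['voice', 'matrix'] (min_width=12, slack=2)
Line 4: ['be', 'snow', 'blue'] (min_width=12, slack=2)
Line 5: ['by', 'segment'] (min_width=10, slack=4)
Line 6: ['lion', 'fast', 'big'] (min_width=13, slack=1)
Line 7: ['content'] (min_width=7, slack=7)
Line 8: ['understand'] (min_width=10, slack=4)
Line 9: ['been', 'program'] (min_width=12, slack=2)
Line 10: ['good', 'go', 'an'] (min_width=10, slack=4)
Line 11: ['corn', 'do', 'salty'] (min_width=13, slack=1)
Total lines: 11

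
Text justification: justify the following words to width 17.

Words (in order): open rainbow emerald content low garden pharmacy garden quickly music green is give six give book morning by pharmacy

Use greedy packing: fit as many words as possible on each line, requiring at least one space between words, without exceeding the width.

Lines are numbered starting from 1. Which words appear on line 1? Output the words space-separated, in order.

Answer: open rainbow

Derivation:
Line 1: ['open', 'rainbow'] (min_width=12, slack=5)
Line 2: ['emerald', 'content'] (min_width=15, slack=2)
Line 3: ['low', 'garden'] (min_width=10, slack=7)
Line 4: ['pharmacy', 'garden'] (min_width=15, slack=2)
Line 5: ['quickly', 'music'] (min_width=13, slack=4)
Line 6: ['green', 'is', 'give', 'six'] (min_width=17, slack=0)
Line 7: ['give', 'book', 'morning'] (min_width=17, slack=0)
Line 8: ['by', 'pharmacy'] (min_width=11, slack=6)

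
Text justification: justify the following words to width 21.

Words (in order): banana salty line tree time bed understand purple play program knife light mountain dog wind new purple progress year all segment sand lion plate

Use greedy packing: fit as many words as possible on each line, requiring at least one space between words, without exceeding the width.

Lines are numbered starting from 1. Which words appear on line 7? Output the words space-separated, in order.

Line 1: ['banana', 'salty', 'line'] (min_width=17, slack=4)
Line 2: ['tree', 'time', 'bed'] (min_width=13, slack=8)
Line 3: ['understand', 'purple'] (min_width=17, slack=4)
Line 4: ['play', 'program', 'knife'] (min_width=18, slack=3)
Line 5: ['light', 'mountain', 'dog'] (min_width=18, slack=3)
Line 6: ['wind', 'new', 'purple'] (min_width=15, slack=6)
Line 7: ['progress', 'year', 'all'] (min_width=17, slack=4)
Line 8: ['segment', 'sand', 'lion'] (min_width=17, slack=4)
Line 9: ['plate'] (min_width=5, slack=16)

Answer: progress year all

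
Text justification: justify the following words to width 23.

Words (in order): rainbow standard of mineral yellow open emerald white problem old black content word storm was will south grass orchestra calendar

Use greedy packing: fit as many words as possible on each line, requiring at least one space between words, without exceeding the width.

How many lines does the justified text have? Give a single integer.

Line 1: ['rainbow', 'standard', 'of'] (min_width=19, slack=4)
Line 2: ['mineral', 'yellow', 'open'] (min_width=19, slack=4)
Line 3: ['emerald', 'white', 'problem'] (min_width=21, slack=2)
Line 4: ['old', 'black', 'content', 'word'] (min_width=22, slack=1)
Line 5: ['storm', 'was', 'will', 'south'] (min_width=20, slack=3)
Line 6: ['grass', 'orchestra'] (min_width=15, slack=8)
Line 7: ['calendar'] (min_width=8, slack=15)
Total lines: 7

Answer: 7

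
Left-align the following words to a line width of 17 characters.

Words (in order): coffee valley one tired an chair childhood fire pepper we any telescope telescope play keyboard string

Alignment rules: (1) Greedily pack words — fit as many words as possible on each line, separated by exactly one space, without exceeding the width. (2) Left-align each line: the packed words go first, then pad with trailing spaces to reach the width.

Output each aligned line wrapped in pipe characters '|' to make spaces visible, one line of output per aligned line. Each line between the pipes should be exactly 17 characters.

Line 1: ['coffee', 'valley', 'one'] (min_width=17, slack=0)
Line 2: ['tired', 'an', 'chair'] (min_width=14, slack=3)
Line 3: ['childhood', 'fire'] (min_width=14, slack=3)
Line 4: ['pepper', 'we', 'any'] (min_width=13, slack=4)
Line 5: ['telescope'] (min_width=9, slack=8)
Line 6: ['telescope', 'play'] (min_width=14, slack=3)
Line 7: ['keyboard', 'string'] (min_width=15, slack=2)

Answer: |coffee valley one|
|tired an chair   |
|childhood fire   |
|pepper we any    |
|telescope        |
|telescope play   |
|keyboard string  |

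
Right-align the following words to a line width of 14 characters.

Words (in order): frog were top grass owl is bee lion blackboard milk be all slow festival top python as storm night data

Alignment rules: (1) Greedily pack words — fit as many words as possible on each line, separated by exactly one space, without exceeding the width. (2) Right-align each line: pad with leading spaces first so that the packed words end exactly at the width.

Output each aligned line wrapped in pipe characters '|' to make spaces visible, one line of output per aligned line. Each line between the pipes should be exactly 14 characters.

Line 1: ['frog', 'were', 'top'] (min_width=13, slack=1)
Line 2: ['grass', 'owl', 'is'] (min_width=12, slack=2)
Line 3: ['bee', 'lion'] (min_width=8, slack=6)
Line 4: ['blackboard'] (min_width=10, slack=4)
Line 5: ['milk', 'be', 'all'] (min_width=11, slack=3)
Line 6: ['slow', 'festival'] (min_width=13, slack=1)
Line 7: ['top', 'python', 'as'] (min_width=13, slack=1)
Line 8: ['storm', 'night'] (min_width=11, slack=3)
Line 9: ['data'] (min_width=4, slack=10)

Answer: | frog were top|
|  grass owl is|
|      bee lion|
|    blackboard|
|   milk be all|
| slow festival|
| top python as|
|   storm night|
|          data|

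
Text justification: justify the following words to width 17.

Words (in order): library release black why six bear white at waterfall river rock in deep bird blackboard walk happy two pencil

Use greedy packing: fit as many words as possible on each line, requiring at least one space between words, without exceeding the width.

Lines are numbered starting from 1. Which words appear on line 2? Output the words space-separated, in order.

Answer: black why six

Derivation:
Line 1: ['library', 'release'] (min_width=15, slack=2)
Line 2: ['black', 'why', 'six'] (min_width=13, slack=4)
Line 3: ['bear', 'white', 'at'] (min_width=13, slack=4)
Line 4: ['waterfall', 'river'] (min_width=15, slack=2)
Line 5: ['rock', 'in', 'deep', 'bird'] (min_width=17, slack=0)
Line 6: ['blackboard', 'walk'] (min_width=15, slack=2)
Line 7: ['happy', 'two', 'pencil'] (min_width=16, slack=1)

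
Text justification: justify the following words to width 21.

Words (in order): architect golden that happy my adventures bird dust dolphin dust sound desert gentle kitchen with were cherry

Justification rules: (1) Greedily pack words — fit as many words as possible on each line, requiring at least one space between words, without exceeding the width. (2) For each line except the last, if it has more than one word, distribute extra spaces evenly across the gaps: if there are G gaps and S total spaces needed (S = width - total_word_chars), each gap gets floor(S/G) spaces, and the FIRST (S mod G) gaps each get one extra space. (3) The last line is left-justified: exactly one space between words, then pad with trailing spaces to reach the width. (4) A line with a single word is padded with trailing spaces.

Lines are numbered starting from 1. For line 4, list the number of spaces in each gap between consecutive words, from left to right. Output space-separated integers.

Answer: 3 3

Derivation:
Line 1: ['architect', 'golden', 'that'] (min_width=21, slack=0)
Line 2: ['happy', 'my', 'adventures'] (min_width=19, slack=2)
Line 3: ['bird', 'dust', 'dolphin'] (min_width=17, slack=4)
Line 4: ['dust', 'sound', 'desert'] (min_width=17, slack=4)
Line 5: ['gentle', 'kitchen', 'with'] (min_width=19, slack=2)
Line 6: ['were', 'cherry'] (min_width=11, slack=10)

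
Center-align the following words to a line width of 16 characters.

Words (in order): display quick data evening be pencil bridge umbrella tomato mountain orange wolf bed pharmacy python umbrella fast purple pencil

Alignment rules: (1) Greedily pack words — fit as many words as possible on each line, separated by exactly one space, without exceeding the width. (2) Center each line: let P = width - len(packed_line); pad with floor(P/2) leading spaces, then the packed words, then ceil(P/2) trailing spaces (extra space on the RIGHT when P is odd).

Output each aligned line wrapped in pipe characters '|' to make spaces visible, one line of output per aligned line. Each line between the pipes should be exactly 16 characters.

Line 1: ['display', 'quick'] (min_width=13, slack=3)
Line 2: ['data', 'evening', 'be'] (min_width=15, slack=1)
Line 3: ['pencil', 'bridge'] (min_width=13, slack=3)
Line 4: ['umbrella', 'tomato'] (min_width=15, slack=1)
Line 5: ['mountain', 'orange'] (min_width=15, slack=1)
Line 6: ['wolf', 'bed'] (min_width=8, slack=8)
Line 7: ['pharmacy', 'python'] (min_width=15, slack=1)
Line 8: ['umbrella', 'fast'] (min_width=13, slack=3)
Line 9: ['purple', 'pencil'] (min_width=13, slack=3)

Answer: | display quick  |
|data evening be |
| pencil bridge  |
|umbrella tomato |
|mountain orange |
|    wolf bed    |
|pharmacy python |
| umbrella fast  |
| purple pencil  |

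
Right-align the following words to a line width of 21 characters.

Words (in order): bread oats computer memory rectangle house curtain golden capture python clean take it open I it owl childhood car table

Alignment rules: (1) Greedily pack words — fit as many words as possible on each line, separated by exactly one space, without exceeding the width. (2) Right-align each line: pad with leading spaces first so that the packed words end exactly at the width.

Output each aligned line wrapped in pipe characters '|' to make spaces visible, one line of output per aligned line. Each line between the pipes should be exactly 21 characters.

Answer: |  bread oats computer|
|     memory rectangle|
| house curtain golden|
| capture python clean|
|take it open I it owl|
|  childhood car table|

Derivation:
Line 1: ['bread', 'oats', 'computer'] (min_width=19, slack=2)
Line 2: ['memory', 'rectangle'] (min_width=16, slack=5)
Line 3: ['house', 'curtain', 'golden'] (min_width=20, slack=1)
Line 4: ['capture', 'python', 'clean'] (min_width=20, slack=1)
Line 5: ['take', 'it', 'open', 'I', 'it', 'owl'] (min_width=21, slack=0)
Line 6: ['childhood', 'car', 'table'] (min_width=19, slack=2)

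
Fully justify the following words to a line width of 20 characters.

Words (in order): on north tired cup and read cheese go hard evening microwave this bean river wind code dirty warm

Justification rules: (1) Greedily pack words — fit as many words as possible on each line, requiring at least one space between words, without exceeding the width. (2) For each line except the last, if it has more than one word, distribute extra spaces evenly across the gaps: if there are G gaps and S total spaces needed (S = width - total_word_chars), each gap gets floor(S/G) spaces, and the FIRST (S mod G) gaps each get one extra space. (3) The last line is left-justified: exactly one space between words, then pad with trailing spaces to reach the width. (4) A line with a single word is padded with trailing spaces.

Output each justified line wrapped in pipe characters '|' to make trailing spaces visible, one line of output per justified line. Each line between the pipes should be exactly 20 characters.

Line 1: ['on', 'north', 'tired', 'cup'] (min_width=18, slack=2)
Line 2: ['and', 'read', 'cheese', 'go'] (min_width=18, slack=2)
Line 3: ['hard', 'evening'] (min_width=12, slack=8)
Line 4: ['microwave', 'this', 'bean'] (min_width=19, slack=1)
Line 5: ['river', 'wind', 'code'] (min_width=15, slack=5)
Line 6: ['dirty', 'warm'] (min_width=10, slack=10)

Answer: |on  north  tired cup|
|and  read  cheese go|
|hard         evening|
|microwave  this bean|
|river    wind   code|
|dirty warm          |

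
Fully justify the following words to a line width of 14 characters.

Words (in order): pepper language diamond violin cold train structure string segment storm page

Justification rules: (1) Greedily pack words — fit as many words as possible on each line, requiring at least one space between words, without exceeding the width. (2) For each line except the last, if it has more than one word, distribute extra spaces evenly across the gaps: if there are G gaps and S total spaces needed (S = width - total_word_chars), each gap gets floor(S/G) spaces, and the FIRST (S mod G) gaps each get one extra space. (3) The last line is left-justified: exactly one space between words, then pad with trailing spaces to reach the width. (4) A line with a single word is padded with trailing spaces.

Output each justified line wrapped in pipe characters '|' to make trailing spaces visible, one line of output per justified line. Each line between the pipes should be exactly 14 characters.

Answer: |pepper        |
|language      |
|diamond violin|
|cold     train|
|structure     |
|string segment|
|storm page    |

Derivation:
Line 1: ['pepper'] (min_width=6, slack=8)
Line 2: ['language'] (min_width=8, slack=6)
Line 3: ['diamond', 'violin'] (min_width=14, slack=0)
Line 4: ['cold', 'train'] (min_width=10, slack=4)
Line 5: ['structure'] (min_width=9, slack=5)
Line 6: ['string', 'segment'] (min_width=14, slack=0)
Line 7: ['storm', 'page'] (min_width=10, slack=4)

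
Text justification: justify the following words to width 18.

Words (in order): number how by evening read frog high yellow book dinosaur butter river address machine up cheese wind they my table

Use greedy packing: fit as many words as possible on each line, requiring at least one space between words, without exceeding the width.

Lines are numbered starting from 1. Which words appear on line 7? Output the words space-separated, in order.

Line 1: ['number', 'how', 'by'] (min_width=13, slack=5)
Line 2: ['evening', 'read', 'frog'] (min_width=17, slack=1)
Line 3: ['high', 'yellow', 'book'] (min_width=16, slack=2)
Line 4: ['dinosaur', 'butter'] (min_width=15, slack=3)
Line 5: ['river', 'address'] (min_width=13, slack=5)
Line 6: ['machine', 'up', 'cheese'] (min_width=17, slack=1)
Line 7: ['wind', 'they', 'my', 'table'] (min_width=18, slack=0)

Answer: wind they my table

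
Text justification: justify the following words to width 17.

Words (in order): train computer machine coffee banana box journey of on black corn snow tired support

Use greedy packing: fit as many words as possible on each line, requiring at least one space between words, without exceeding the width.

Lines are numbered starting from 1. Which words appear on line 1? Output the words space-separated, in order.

Answer: train computer

Derivation:
Line 1: ['train', 'computer'] (min_width=14, slack=3)
Line 2: ['machine', 'coffee'] (min_width=14, slack=3)
Line 3: ['banana', 'box'] (min_width=10, slack=7)
Line 4: ['journey', 'of', 'on'] (min_width=13, slack=4)
Line 5: ['black', 'corn', 'snow'] (min_width=15, slack=2)
Line 6: ['tired', 'support'] (min_width=13, slack=4)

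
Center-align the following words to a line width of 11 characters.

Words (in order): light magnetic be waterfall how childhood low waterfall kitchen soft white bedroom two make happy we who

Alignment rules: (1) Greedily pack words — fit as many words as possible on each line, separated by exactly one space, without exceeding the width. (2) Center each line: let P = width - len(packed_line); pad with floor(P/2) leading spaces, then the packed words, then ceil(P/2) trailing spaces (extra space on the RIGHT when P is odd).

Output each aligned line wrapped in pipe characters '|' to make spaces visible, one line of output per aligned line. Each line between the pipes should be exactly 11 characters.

Line 1: ['light'] (min_width=5, slack=6)
Line 2: ['magnetic', 'be'] (min_width=11, slack=0)
Line 3: ['waterfall'] (min_width=9, slack=2)
Line 4: ['how'] (min_width=3, slack=8)
Line 5: ['childhood'] (min_width=9, slack=2)
Line 6: ['low'] (min_width=3, slack=8)
Line 7: ['waterfall'] (min_width=9, slack=2)
Line 8: ['kitchen'] (min_width=7, slack=4)
Line 9: ['soft', 'white'] (min_width=10, slack=1)
Line 10: ['bedroom', 'two'] (min_width=11, slack=0)
Line 11: ['make', 'happy'] (min_width=10, slack=1)
Line 12: ['we', 'who'] (min_width=6, slack=5)

Answer: |   light   |
|magnetic be|
| waterfall |
|    how    |
| childhood |
|    low    |
| waterfall |
|  kitchen  |
|soft white |
|bedroom two|
|make happy |
|  we who   |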